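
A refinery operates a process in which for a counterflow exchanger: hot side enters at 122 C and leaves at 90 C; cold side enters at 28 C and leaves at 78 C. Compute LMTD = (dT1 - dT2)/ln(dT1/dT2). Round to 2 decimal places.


dT1 = Th_in - Tc_out = 122 - 78 = 44
dT2 = Th_out - Tc_in = 90 - 28 = 62
LMTD = (dT1 - dT2) / ln(dT1/dT2)
LMTD = (44 - 62) / ln(44/62)
LMTD = 52.49 K


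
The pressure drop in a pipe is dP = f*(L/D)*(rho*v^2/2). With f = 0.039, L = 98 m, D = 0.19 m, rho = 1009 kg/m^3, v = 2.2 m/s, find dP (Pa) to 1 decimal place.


dP = f * (L/D) * (rho*v^2/2)
dP = 0.039 * (98/0.19) * (1009*2.2^2/2)
L/D = 515.78947368
rho*v^2/2 = 1009*4.84/2 = 2441.78
dP = 0.039 * 515.78947368 * 2441.78
dP = 49118.3 Pa


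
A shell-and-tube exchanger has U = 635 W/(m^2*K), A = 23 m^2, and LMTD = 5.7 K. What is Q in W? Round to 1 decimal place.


Q = U * A * LMTD
Q = 635 * 23 * 5.7
Q = 83248.5 W


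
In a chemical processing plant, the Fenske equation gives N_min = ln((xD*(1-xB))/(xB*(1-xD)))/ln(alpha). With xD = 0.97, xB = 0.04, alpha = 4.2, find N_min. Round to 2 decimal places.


N_min = ln((xD*(1-xB))/(xB*(1-xD))) / ln(alpha)
Numerator inside ln: 0.9312 / 0.0012 = 776.0
ln(776.0) = 6.654153
ln(alpha) = ln(4.2) = 1.435085
N_min = 6.654153 / 1.435085 = 4.64


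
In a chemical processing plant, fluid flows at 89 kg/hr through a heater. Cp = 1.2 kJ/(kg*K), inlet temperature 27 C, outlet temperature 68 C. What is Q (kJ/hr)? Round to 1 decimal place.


Q = m_dot * Cp * (T2 - T1)
Q = 89 * 1.2 * (68 - 27)
Q = 89 * 1.2 * 41
Q = 4378.8 kJ/hr


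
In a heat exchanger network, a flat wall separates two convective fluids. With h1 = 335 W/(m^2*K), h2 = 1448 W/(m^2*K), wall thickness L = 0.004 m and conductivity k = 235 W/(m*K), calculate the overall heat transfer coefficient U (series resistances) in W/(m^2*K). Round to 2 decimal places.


1/U = 1/h1 + L/k + 1/h2
1/U = 1/335 + 0.004/235 + 1/1448
1/U = 0.0029850746 + 1.70213e-05 + 0.0006906077
1/U = 0.0036927036
U = 270.80 W/(m^2*K)


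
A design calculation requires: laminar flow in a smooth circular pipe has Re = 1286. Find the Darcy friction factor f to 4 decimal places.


f = 64 / Re
f = 64 / 1286
f = 0.0498


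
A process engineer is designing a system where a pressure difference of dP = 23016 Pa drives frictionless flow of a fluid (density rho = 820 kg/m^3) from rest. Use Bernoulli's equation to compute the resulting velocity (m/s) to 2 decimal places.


v = sqrt(2*dP/rho)
v = sqrt(2*23016/820)
v = sqrt(56.136585)
v = 7.49 m/s


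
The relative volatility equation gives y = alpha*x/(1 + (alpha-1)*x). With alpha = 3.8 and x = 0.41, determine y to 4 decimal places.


y = alpha*x / (1 + (alpha-1)*x)
y = 3.8*0.41 / (1 + (3.8-1)*0.41)
y = 1.558 / (1 + 1.148)
y = 1.558 / 2.148
y = 0.7253


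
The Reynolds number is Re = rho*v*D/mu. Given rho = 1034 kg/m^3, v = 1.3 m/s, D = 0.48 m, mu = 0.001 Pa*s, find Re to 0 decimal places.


Re = rho * v * D / mu
Re = 1034 * 1.3 * 0.48 / 0.001
Re = 645.216 / 0.001
Re = 645216


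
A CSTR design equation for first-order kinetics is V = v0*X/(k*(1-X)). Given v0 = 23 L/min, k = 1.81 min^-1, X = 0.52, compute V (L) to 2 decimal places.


V = v0 * X / (k * (1 - X))
V = 23 * 0.52 / (1.81 * (1 - 0.52))
V = 11.96 / (1.81 * 0.48)
V = 11.96 / 0.8688
V = 13.77 L


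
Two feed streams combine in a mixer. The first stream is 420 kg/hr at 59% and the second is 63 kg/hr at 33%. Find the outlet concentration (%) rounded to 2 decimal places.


Mass balance on solute: F1*x1 + F2*x2 = F3*x3
F3 = F1 + F2 = 420 + 63 = 483 kg/hr
x3 = (F1*x1 + F2*x2)/F3
x3 = (420*0.59 + 63*0.33) / 483
x3 = 55.61%


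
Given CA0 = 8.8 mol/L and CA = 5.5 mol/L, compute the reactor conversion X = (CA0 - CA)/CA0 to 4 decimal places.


X = (CA0 - CA) / CA0
X = (8.8 - 5.5) / 8.8
X = 3.3 / 8.8
X = 0.3750


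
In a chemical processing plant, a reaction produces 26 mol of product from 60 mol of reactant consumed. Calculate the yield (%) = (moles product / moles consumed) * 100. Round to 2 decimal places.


Yield = (moles product / moles consumed) * 100%
Yield = (26 / 60) * 100
Yield = 0.4333 * 100
Yield = 43.33%


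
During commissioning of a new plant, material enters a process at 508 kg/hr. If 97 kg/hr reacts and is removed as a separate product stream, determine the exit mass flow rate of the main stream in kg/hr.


Steady-state mass balance on the main outlet: F_out = F_in - F_removed
F_out = 508 - 97
F_out = 411 kg/hr


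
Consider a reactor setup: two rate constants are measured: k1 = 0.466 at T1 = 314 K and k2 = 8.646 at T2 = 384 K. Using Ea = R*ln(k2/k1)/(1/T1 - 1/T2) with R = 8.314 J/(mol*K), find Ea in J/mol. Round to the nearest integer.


Ea = R * ln(k2/k1) / (1/T1 - 1/T2)
ln(k2/k1) = ln(8.646/0.466) = 2.9206664
1/T1 - 1/T2 = 1/314 - 1/384 = 0.000580546709
Ea = 8.314 * 2.9206664 / 0.000580546709
Ea = 41827 J/mol


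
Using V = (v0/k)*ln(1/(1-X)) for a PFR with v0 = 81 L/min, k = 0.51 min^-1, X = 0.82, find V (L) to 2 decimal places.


V = (v0/k) * ln(1/(1-X))
V = (81/0.51) * ln(1/(1-0.82))
V = 158.823529 * ln(5.555556)
V = 158.823529 * 1.714799
V = 272.35 L


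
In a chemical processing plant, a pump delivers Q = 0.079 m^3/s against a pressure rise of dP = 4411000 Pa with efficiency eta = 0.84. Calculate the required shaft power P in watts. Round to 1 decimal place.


P = Q * dP / eta
P = 0.079 * 4411000 / 0.84
P = 348469.0 / 0.84
P = 414844.0 W


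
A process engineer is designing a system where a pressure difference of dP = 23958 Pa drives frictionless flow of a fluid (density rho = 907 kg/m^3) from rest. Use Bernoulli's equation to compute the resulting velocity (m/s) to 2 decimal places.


v = sqrt(2*dP/rho)
v = sqrt(2*23958/907)
v = sqrt(52.829107)
v = 7.27 m/s


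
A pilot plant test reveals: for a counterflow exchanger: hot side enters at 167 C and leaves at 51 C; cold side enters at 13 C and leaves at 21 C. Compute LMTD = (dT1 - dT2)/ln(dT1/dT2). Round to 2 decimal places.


dT1 = Th_in - Tc_out = 167 - 21 = 146
dT2 = Th_out - Tc_in = 51 - 13 = 38
LMTD = (dT1 - dT2) / ln(dT1/dT2)
LMTD = (146 - 38) / ln(146/38)
LMTD = 80.24 K


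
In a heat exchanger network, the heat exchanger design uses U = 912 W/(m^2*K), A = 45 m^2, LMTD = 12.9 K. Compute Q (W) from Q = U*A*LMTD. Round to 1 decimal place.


Q = U * A * LMTD
Q = 912 * 45 * 12.9
Q = 529416.0 W


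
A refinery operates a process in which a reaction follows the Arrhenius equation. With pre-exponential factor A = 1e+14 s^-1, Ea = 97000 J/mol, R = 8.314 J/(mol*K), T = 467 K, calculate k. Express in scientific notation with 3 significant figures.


k = A * exp(-Ea/(R*T))
k = 1e+14 * exp(-97000 / (8.314 * 467))
k = 1e+14 * exp(-24.983014)
k = 1.41e+03


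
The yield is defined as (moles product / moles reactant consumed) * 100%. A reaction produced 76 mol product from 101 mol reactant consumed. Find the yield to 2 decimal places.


Yield = (moles product / moles consumed) * 100%
Yield = (76 / 101) * 100
Yield = 0.7525 * 100
Yield = 75.25%


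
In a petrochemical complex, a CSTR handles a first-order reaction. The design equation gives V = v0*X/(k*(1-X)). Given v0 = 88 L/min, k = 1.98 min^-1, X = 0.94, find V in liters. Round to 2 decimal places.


V = v0 * X / (k * (1 - X))
V = 88 * 0.94 / (1.98 * (1 - 0.94))
V = 82.72 / (1.98 * 0.06)
V = 82.72 / 0.1188
V = 696.30 L


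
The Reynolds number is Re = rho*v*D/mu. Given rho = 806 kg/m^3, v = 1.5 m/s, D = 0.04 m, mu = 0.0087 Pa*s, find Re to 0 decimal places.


Re = rho * v * D / mu
Re = 806 * 1.5 * 0.04 / 0.0087
Re = 48.36 / 0.0087
Re = 5559


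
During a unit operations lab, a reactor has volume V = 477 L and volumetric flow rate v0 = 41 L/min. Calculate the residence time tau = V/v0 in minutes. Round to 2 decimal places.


tau = V / v0
tau = 477 / 41
tau = 11.63 min


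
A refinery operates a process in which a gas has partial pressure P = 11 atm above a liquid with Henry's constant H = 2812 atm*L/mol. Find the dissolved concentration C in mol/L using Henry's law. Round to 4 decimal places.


C = P / H
C = 11 / 2812
C = 0.0039 mol/L


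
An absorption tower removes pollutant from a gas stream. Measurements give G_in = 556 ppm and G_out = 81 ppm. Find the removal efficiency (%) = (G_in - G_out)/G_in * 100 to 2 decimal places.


Efficiency = (G_in - G_out) / G_in * 100%
Efficiency = (556 - 81) / 556 * 100
Efficiency = 475 / 556 * 100
Efficiency = 85.43%


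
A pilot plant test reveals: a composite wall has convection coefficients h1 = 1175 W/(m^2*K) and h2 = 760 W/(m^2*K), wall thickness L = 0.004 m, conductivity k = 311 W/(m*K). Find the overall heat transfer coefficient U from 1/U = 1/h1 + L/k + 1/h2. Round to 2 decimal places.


1/U = 1/h1 + L/k + 1/h2
1/U = 1/1175 + 0.004/311 + 1/760
1/U = 0.0008510638 + 1.28617e-05 + 0.0013157895
1/U = 0.002179715
U = 458.78 W/(m^2*K)


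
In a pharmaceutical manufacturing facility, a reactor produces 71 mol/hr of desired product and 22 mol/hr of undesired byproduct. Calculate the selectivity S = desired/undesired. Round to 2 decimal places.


S = desired product rate / undesired product rate
S = 71 / 22
S = 3.23


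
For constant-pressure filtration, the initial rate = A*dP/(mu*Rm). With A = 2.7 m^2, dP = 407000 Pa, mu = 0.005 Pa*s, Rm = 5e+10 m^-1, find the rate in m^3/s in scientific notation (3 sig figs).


rate = A * dP / (mu * Rm)
rate = 2.7 * 407000 / (0.005 * 5e+10)
rate = 1098900.0 / 2.500e+08
rate = 4.40e-03 m^3/s


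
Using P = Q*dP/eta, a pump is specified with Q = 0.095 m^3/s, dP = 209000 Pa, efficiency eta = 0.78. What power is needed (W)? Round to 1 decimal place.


P = Q * dP / eta
P = 0.095 * 209000 / 0.78
P = 19855.0 / 0.78
P = 25455.1 W


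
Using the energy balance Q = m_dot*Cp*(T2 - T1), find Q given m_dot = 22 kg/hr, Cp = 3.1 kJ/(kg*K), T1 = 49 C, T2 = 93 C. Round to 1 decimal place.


Q = m_dot * Cp * (T2 - T1)
Q = 22 * 3.1 * (93 - 49)
Q = 22 * 3.1 * 44
Q = 3000.8 kJ/hr


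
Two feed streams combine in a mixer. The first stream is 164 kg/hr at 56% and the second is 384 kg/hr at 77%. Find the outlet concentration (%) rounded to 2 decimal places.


Mass balance on solute: F1*x1 + F2*x2 = F3*x3
F3 = F1 + F2 = 164 + 384 = 548 kg/hr
x3 = (F1*x1 + F2*x2)/F3
x3 = (164*0.56 + 384*0.77) / 548
x3 = 70.72%


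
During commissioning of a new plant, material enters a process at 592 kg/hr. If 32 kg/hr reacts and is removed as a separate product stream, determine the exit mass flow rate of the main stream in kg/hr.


Steady-state mass balance on the main outlet: F_out = F_in - F_removed
F_out = 592 - 32
F_out = 560 kg/hr


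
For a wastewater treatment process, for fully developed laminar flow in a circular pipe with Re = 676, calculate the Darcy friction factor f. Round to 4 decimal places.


f = 64 / Re
f = 64 / 676
f = 0.0947


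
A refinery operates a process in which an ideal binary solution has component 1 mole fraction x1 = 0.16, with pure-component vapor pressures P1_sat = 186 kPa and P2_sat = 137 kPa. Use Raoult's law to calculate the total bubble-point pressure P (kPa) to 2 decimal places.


P = x1*P1_sat + x2*P2_sat
x2 = 1 - x1 = 1 - 0.16 = 0.84
P = 0.16*186 + 0.84*137
P = 29.76 + 115.08
P = 144.84 kPa


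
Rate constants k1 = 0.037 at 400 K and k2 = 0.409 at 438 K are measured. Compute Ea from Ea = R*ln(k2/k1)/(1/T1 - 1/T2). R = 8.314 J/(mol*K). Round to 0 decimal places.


Ea = R * ln(k2/k1) / (1/T1 - 1/T2)
ln(k2/k1) = ln(0.409/0.037) = 2.4027972
1/T1 - 1/T2 = 1/400 - 1/438 = 0.000216894977
Ea = 8.314 * 2.4027972 / 0.000216894977
Ea = 92104 J/mol


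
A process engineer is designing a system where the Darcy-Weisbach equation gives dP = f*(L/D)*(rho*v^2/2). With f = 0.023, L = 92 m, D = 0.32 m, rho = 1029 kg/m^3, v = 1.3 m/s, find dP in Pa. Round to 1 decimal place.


dP = f * (L/D) * (rho*v^2/2)
dP = 0.023 * (92/0.32) * (1029*1.3^2/2)
L/D = 287.5
rho*v^2/2 = 1029*1.69/2 = 869.505
dP = 0.023 * 287.5 * 869.505
dP = 5749.6 Pa


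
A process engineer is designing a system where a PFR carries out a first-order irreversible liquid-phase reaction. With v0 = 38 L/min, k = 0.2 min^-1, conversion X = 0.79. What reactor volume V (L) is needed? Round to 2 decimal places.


V = (v0/k) * ln(1/(1-X))
V = (38/0.2) * ln(1/(1-0.79))
V = 190.0 * ln(4.761905)
V = 190.0 * 1.560648
V = 296.52 L


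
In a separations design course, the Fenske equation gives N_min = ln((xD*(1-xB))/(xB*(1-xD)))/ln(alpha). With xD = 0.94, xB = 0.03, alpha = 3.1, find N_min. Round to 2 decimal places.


N_min = ln((xD*(1-xB))/(xB*(1-xD))) / ln(alpha)
Numerator inside ln: 0.9118 / 0.0018 = 506.555556
ln(506.555556) = 6.227634
ln(alpha) = ln(3.1) = 1.131402
N_min = 6.227634 / 1.131402 = 5.50


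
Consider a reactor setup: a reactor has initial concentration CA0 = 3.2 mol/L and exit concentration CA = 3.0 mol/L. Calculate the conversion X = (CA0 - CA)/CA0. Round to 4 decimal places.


X = (CA0 - CA) / CA0
X = (3.2 - 3.0) / 3.2
X = 0.2 / 3.2
X = 0.0625


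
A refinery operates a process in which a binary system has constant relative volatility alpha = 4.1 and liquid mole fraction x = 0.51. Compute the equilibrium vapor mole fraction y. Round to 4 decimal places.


y = alpha*x / (1 + (alpha-1)*x)
y = 4.1*0.51 / (1 + (4.1-1)*0.51)
y = 2.091 / (1 + 1.581)
y = 2.091 / 2.581
y = 0.8102


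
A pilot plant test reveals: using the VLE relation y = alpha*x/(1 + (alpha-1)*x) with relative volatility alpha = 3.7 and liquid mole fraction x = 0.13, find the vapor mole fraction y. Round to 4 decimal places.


y = alpha*x / (1 + (alpha-1)*x)
y = 3.7*0.13 / (1 + (3.7-1)*0.13)
y = 0.481 / (1 + 0.351)
y = 0.481 / 1.351
y = 0.3560


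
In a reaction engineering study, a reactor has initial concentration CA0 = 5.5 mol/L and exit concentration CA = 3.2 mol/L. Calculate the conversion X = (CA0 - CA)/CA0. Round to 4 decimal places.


X = (CA0 - CA) / CA0
X = (5.5 - 3.2) / 5.5
X = 2.3 / 5.5
X = 0.4182


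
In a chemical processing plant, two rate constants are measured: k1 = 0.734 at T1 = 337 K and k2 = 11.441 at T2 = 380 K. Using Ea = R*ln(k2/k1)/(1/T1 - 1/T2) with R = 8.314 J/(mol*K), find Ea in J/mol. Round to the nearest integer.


Ea = R * ln(k2/k1) / (1/T1 - 1/T2)
ln(k2/k1) = ln(11.441/0.734) = 2.7464496
1/T1 - 1/T2 = 1/337 - 1/380 = 0.000335780103
Ea = 8.314 * 2.7464496 / 0.000335780103
Ea = 68003 J/mol


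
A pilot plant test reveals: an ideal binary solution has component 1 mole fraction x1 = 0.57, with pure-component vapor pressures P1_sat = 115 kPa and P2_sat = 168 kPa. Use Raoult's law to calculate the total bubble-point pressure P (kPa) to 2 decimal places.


P = x1*P1_sat + x2*P2_sat
x2 = 1 - x1 = 1 - 0.57 = 0.43
P = 0.57*115 + 0.43*168
P = 65.55 + 72.24
P = 137.79 kPa


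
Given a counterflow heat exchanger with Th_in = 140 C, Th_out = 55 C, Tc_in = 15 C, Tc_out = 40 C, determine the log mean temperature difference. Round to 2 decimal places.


dT1 = Th_in - Tc_out = 140 - 40 = 100
dT2 = Th_out - Tc_in = 55 - 15 = 40
LMTD = (dT1 - dT2) / ln(dT1/dT2)
LMTD = (100 - 40) / ln(100/40)
LMTD = 65.48 K


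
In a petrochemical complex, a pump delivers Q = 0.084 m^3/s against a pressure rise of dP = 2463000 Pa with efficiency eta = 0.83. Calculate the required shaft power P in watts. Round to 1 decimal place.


P = Q * dP / eta
P = 0.084 * 2463000 / 0.83
P = 206892.0 / 0.83
P = 249267.5 W


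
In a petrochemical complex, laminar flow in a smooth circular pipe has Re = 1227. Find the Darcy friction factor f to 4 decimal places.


f = 64 / Re
f = 64 / 1227
f = 0.0522


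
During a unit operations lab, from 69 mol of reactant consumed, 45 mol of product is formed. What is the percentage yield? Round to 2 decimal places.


Yield = (moles product / moles consumed) * 100%
Yield = (45 / 69) * 100
Yield = 0.6522 * 100
Yield = 65.22%


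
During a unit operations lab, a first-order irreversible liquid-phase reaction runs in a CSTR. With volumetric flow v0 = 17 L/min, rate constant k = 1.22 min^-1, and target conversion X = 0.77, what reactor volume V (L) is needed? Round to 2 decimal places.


V = v0 * X / (k * (1 - X))
V = 17 * 0.77 / (1.22 * (1 - 0.77))
V = 13.09 / (1.22 * 0.23)
V = 13.09 / 0.2806
V = 46.65 L


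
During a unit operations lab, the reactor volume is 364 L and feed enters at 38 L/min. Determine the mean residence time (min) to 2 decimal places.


tau = V / v0
tau = 364 / 38
tau = 9.58 min


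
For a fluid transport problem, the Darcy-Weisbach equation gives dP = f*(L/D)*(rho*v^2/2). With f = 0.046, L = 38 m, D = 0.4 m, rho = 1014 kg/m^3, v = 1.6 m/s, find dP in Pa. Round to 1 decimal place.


dP = f * (L/D) * (rho*v^2/2)
dP = 0.046 * (38/0.4) * (1014*1.6^2/2)
L/D = 95.0
rho*v^2/2 = 1014*2.56/2 = 1297.92
dP = 0.046 * 95.0 * 1297.92
dP = 5671.9 Pa


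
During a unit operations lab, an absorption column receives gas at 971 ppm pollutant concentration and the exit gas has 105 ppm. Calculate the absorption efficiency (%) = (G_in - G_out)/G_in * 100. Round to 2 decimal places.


Efficiency = (G_in - G_out) / G_in * 100%
Efficiency = (971 - 105) / 971 * 100
Efficiency = 866 / 971 * 100
Efficiency = 89.19%


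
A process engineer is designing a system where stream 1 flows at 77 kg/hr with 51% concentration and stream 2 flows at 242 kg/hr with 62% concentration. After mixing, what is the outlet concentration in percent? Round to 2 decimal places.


Mass balance on solute: F1*x1 + F2*x2 = F3*x3
F3 = F1 + F2 = 77 + 242 = 319 kg/hr
x3 = (F1*x1 + F2*x2)/F3
x3 = (77*0.51 + 242*0.62) / 319
x3 = 59.34%


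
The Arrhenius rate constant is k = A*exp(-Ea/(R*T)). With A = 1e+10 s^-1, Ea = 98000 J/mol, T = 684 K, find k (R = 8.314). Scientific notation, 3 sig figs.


k = A * exp(-Ea/(R*T))
k = 1e+10 * exp(-98000 / (8.314 * 684))
k = 1e+10 * exp(-17.232963)
k = 3.28e+02


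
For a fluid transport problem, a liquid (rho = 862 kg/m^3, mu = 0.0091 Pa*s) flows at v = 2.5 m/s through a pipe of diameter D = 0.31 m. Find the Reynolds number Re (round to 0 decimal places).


Re = rho * v * D / mu
Re = 862 * 2.5 * 0.31 / 0.0091
Re = 668.05 / 0.0091
Re = 73412


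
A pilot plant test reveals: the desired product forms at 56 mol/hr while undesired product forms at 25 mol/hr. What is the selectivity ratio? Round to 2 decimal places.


S = desired product rate / undesired product rate
S = 56 / 25
S = 2.24


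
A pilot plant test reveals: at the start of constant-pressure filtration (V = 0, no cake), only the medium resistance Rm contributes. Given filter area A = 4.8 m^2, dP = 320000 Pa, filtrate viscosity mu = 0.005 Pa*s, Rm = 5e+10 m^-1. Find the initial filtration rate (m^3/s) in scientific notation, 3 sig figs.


rate = A * dP / (mu * Rm)
rate = 4.8 * 320000 / (0.005 * 5e+10)
rate = 1536000.0 / 2.500e+08
rate = 6.14e-03 m^3/s


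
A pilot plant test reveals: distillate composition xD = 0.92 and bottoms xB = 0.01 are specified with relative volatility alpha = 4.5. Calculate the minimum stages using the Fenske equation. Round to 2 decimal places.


N_min = ln((xD*(1-xB))/(xB*(1-xD))) / ln(alpha)
Numerator inside ln: 0.9108 / 0.0008 = 1138.5
ln(1138.5) = 7.037467
ln(alpha) = ln(4.5) = 1.504077
N_min = 7.037467 / 1.504077 = 4.68


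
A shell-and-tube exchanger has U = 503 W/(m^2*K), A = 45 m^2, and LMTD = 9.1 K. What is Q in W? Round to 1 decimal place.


Q = U * A * LMTD
Q = 503 * 45 * 9.1
Q = 205978.5 W


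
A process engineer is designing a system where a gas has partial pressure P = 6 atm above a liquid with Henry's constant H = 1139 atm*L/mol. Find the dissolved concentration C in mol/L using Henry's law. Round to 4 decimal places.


C = P / H
C = 6 / 1139
C = 0.0053 mol/L


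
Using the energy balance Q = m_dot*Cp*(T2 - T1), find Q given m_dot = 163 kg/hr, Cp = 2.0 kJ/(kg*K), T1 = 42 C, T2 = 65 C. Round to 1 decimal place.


Q = m_dot * Cp * (T2 - T1)
Q = 163 * 2.0 * (65 - 42)
Q = 163 * 2.0 * 23
Q = 7498.0 kJ/hr


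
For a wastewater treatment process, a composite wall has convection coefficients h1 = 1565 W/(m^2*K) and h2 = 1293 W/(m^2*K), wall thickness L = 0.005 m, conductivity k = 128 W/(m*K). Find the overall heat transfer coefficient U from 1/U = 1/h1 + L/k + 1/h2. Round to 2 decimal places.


1/U = 1/h1 + L/k + 1/h2
1/U = 1/1565 + 0.005/128 + 1/1293
1/U = 0.0006389776 + 3.90625e-05 + 0.0007733952
1/U = 0.0014514353
U = 688.97 W/(m^2*K)


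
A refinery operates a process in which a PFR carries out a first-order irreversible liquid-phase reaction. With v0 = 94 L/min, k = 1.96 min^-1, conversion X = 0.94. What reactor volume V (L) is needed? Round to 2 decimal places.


V = (v0/k) * ln(1/(1-X))
V = (94/1.96) * ln(1/(1-0.94))
V = 47.959184 * ln(16.666667)
V = 47.959184 * 2.813411
V = 134.93 L


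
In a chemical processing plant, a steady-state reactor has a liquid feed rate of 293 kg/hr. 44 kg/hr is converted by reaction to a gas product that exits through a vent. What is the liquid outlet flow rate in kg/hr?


Steady-state mass balance on the main outlet: F_out = F_in - F_removed
F_out = 293 - 44
F_out = 249 kg/hr


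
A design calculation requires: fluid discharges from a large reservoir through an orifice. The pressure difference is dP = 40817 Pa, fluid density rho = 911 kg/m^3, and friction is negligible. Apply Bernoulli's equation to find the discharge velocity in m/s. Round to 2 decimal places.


v = sqrt(2*dP/rho)
v = sqrt(2*40817/911)
v = sqrt(89.609221)
v = 9.47 m/s


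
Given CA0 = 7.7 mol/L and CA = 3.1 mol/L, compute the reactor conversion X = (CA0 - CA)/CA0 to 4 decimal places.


X = (CA0 - CA) / CA0
X = (7.7 - 3.1) / 7.7
X = 4.6 / 7.7
X = 0.5974


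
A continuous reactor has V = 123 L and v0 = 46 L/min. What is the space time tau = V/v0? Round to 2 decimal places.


tau = V / v0
tau = 123 / 46
tau = 2.67 min


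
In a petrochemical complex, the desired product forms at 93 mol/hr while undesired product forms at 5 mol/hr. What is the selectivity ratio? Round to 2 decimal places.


S = desired product rate / undesired product rate
S = 93 / 5
S = 18.60


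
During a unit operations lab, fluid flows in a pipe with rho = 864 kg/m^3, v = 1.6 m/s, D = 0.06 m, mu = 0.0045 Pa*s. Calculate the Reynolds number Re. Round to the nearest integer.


Re = rho * v * D / mu
Re = 864 * 1.6 * 0.06 / 0.0045
Re = 82.944 / 0.0045
Re = 18432


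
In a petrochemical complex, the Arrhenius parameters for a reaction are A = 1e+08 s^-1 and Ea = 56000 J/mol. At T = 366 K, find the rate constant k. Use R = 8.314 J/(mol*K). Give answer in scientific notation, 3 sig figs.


k = A * exp(-Ea/(R*T))
k = 1e+08 * exp(-56000 / (8.314 * 366))
k = 1e+08 * exp(-18.403352)
k = 1.02e+00


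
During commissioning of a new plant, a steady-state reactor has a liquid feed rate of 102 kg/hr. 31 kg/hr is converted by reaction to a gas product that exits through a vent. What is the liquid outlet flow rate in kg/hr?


Steady-state mass balance on the main outlet: F_out = F_in - F_removed
F_out = 102 - 31
F_out = 71 kg/hr


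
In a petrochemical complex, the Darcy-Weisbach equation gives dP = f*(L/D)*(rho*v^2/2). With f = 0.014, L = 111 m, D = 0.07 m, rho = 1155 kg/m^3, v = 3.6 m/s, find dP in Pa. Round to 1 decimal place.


dP = f * (L/D) * (rho*v^2/2)
dP = 0.014 * (111/0.07) * (1155*3.6^2/2)
L/D = 1585.71428571
rho*v^2/2 = 1155*12.96/2 = 7484.4
dP = 0.014 * 1585.71428571 * 7484.4
dP = 166153.7 Pa


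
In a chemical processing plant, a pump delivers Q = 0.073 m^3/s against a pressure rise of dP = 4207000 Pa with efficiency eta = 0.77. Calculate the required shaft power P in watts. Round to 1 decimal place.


P = Q * dP / eta
P = 0.073 * 4207000 / 0.77
P = 307111.0 / 0.77
P = 398845.5 W


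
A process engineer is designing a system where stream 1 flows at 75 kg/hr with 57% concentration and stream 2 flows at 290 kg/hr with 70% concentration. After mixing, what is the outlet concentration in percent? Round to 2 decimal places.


Mass balance on solute: F1*x1 + F2*x2 = F3*x3
F3 = F1 + F2 = 75 + 290 = 365 kg/hr
x3 = (F1*x1 + F2*x2)/F3
x3 = (75*0.57 + 290*0.7) / 365
x3 = 67.33%


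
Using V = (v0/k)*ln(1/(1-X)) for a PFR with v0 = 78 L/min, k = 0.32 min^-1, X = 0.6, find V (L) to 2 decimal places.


V = (v0/k) * ln(1/(1-X))
V = (78/0.32) * ln(1/(1-0.6))
V = 243.75 * ln(2.5)
V = 243.75 * 0.916291
V = 223.35 L


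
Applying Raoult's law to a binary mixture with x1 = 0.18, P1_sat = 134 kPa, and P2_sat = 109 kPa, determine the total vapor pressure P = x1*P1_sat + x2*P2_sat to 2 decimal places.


P = x1*P1_sat + x2*P2_sat
x2 = 1 - x1 = 1 - 0.18 = 0.82
P = 0.18*134 + 0.82*109
P = 24.12 + 89.38
P = 113.50 kPa


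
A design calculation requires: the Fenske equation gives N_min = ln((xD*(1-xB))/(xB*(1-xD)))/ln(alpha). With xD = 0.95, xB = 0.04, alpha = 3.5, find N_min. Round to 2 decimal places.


N_min = ln((xD*(1-xB))/(xB*(1-xD))) / ln(alpha)
Numerator inside ln: 0.912 / 0.002 = 456.0
ln(456.0) = 6.122493
ln(alpha) = ln(3.5) = 1.252763
N_min = 6.122493 / 1.252763 = 4.89


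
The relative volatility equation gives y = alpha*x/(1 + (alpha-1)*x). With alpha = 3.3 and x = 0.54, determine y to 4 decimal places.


y = alpha*x / (1 + (alpha-1)*x)
y = 3.3*0.54 / (1 + (3.3-1)*0.54)
y = 1.782 / (1 + 1.242)
y = 1.782 / 2.242
y = 0.7948


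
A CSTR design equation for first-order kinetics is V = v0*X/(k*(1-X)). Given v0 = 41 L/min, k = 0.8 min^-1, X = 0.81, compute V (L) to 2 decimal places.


V = v0 * X / (k * (1 - X))
V = 41 * 0.81 / (0.8 * (1 - 0.81))
V = 33.21 / (0.8 * 0.19)
V = 33.21 / 0.152
V = 218.49 L


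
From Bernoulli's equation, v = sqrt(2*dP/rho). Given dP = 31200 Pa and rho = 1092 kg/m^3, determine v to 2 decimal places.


v = sqrt(2*dP/rho)
v = sqrt(2*31200/1092)
v = sqrt(57.142857)
v = 7.56 m/s


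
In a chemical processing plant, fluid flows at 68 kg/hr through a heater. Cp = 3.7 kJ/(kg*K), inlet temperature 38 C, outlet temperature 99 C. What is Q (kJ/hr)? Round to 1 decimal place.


Q = m_dot * Cp * (T2 - T1)
Q = 68 * 3.7 * (99 - 38)
Q = 68 * 3.7 * 61
Q = 15347.6 kJ/hr


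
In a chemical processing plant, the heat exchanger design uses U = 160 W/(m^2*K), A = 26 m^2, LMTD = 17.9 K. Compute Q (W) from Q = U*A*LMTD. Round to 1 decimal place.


Q = U * A * LMTD
Q = 160 * 26 * 17.9
Q = 74464.0 W


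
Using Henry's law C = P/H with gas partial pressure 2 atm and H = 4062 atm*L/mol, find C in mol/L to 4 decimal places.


C = P / H
C = 2 / 4062
C = 0.0005 mol/L


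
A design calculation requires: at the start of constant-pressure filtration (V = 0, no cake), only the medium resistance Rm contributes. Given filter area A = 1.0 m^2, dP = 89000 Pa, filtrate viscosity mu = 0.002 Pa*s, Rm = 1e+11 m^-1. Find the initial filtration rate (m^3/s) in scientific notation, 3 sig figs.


rate = A * dP / (mu * Rm)
rate = 1.0 * 89000 / (0.002 * 1e+11)
rate = 89000.0 / 2.000e+08
rate = 4.45e-04 m^3/s


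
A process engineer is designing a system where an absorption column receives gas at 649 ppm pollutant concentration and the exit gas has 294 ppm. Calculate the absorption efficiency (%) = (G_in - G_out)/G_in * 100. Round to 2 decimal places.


Efficiency = (G_in - G_out) / G_in * 100%
Efficiency = (649 - 294) / 649 * 100
Efficiency = 355 / 649 * 100
Efficiency = 54.70%


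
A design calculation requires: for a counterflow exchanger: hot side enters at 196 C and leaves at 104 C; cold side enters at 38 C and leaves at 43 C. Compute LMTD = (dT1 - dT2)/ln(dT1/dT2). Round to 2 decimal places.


dT1 = Th_in - Tc_out = 196 - 43 = 153
dT2 = Th_out - Tc_in = 104 - 38 = 66
LMTD = (dT1 - dT2) / ln(dT1/dT2)
LMTD = (153 - 66) / ln(153/66)
LMTD = 103.47 K


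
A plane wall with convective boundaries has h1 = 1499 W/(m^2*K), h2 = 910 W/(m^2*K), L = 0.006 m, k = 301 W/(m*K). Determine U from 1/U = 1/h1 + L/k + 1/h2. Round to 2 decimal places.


1/U = 1/h1 + L/k + 1/h2
1/U = 1/1499 + 0.006/301 + 1/910
1/U = 0.0006671114 + 1.99336e-05 + 0.0010989011
1/U = 0.0017859461
U = 559.93 W/(m^2*K)


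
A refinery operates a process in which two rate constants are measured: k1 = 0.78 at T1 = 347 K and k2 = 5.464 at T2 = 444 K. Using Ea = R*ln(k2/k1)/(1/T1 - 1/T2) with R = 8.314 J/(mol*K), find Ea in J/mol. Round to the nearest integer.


Ea = R * ln(k2/k1) / (1/T1 - 1/T2)
ln(k2/k1) = ln(5.464/0.78) = 1.9466425
1/T1 - 1/T2 = 1/347 - 1/444 = 0.000629592128
Ea = 8.314 * 1.9466425 / 0.000629592128
Ea = 25706 J/mol


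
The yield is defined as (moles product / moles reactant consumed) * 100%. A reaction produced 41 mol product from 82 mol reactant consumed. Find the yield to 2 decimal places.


Yield = (moles product / moles consumed) * 100%
Yield = (41 / 82) * 100
Yield = 0.5 * 100
Yield = 50.00%


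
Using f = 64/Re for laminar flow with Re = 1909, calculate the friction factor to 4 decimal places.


f = 64 / Re
f = 64 / 1909
f = 0.0335


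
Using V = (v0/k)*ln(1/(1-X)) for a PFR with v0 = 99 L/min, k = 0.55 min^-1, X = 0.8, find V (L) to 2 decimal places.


V = (v0/k) * ln(1/(1-X))
V = (99/0.55) * ln(1/(1-0.8))
V = 180.0 * ln(5.0)
V = 180.0 * 1.609438
V = 289.70 L


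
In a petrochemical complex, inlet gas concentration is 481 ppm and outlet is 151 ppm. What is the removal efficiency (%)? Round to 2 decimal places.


Efficiency = (G_in - G_out) / G_in * 100%
Efficiency = (481 - 151) / 481 * 100
Efficiency = 330 / 481 * 100
Efficiency = 68.61%


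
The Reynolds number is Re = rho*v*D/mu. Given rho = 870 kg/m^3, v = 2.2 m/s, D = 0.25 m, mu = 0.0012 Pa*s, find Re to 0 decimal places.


Re = rho * v * D / mu
Re = 870 * 2.2 * 0.25 / 0.0012
Re = 478.5 / 0.0012
Re = 398750


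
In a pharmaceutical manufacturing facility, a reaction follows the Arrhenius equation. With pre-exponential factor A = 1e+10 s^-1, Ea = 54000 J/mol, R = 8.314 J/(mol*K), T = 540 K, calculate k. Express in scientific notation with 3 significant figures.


k = A * exp(-Ea/(R*T))
k = 1e+10 * exp(-54000 / (8.314 * 540))
k = 1e+10 * exp(-12.027905)
k = 5.98e+04


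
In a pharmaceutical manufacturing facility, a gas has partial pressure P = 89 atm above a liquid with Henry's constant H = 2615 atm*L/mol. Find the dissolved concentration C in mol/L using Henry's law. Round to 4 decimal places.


C = P / H
C = 89 / 2615
C = 0.0340 mol/L


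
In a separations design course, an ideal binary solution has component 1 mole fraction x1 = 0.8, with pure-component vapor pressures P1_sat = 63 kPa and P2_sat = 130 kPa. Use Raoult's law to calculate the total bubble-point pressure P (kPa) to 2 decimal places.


P = x1*P1_sat + x2*P2_sat
x2 = 1 - x1 = 1 - 0.8 = 0.2
P = 0.8*63 + 0.2*130
P = 50.4 + 26.0
P = 76.40 kPa


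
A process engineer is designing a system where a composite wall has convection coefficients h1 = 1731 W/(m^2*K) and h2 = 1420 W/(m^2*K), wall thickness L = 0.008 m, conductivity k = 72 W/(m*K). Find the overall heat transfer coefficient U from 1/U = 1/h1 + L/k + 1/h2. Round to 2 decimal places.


1/U = 1/h1 + L/k + 1/h2
1/U = 1/1731 + 0.008/72 + 1/1420
1/U = 0.0005777008 + 0.0001111111 + 0.0007042254
1/U = 0.0013930373
U = 717.86 W/(m^2*K)


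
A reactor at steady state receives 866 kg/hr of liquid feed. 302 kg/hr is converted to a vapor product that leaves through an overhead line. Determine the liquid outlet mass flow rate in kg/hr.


Steady-state mass balance on the main outlet: F_out = F_in - F_removed
F_out = 866 - 302
F_out = 564 kg/hr


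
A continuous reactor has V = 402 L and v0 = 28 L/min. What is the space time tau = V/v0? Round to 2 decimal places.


tau = V / v0
tau = 402 / 28
tau = 14.36 min


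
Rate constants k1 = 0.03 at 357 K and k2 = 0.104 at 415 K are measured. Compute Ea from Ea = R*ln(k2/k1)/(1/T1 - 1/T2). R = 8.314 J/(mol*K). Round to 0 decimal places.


Ea = R * ln(k2/k1) / (1/T1 - 1/T2)
ln(k2/k1) = ln(0.104/0.03) = 1.2431935
1/T1 - 1/T2 = 1/357 - 1/415 = 0.000391481894
Ea = 8.314 * 1.2431935 / 0.000391481894
Ea = 26402 J/mol


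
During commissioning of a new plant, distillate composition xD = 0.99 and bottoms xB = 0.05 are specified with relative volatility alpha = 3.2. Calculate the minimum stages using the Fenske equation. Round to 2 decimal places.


N_min = ln((xD*(1-xB))/(xB*(1-xD))) / ln(alpha)
Numerator inside ln: 0.9405 / 0.0005 = 1881.0
ln(1881.0) = 7.539559
ln(alpha) = ln(3.2) = 1.163151
N_min = 7.539559 / 1.163151 = 6.48


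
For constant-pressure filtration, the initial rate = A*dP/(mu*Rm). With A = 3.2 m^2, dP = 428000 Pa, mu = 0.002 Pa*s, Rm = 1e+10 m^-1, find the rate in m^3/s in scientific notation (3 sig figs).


rate = A * dP / (mu * Rm)
rate = 3.2 * 428000 / (0.002 * 1e+10)
rate = 1369600.0 / 2.000e+07
rate = 6.85e-02 m^3/s


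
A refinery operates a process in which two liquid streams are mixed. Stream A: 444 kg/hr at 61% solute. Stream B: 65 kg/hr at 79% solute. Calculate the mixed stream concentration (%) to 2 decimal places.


Mass balance on solute: F1*x1 + F2*x2 = F3*x3
F3 = F1 + F2 = 444 + 65 = 509 kg/hr
x3 = (F1*x1 + F2*x2)/F3
x3 = (444*0.61 + 65*0.79) / 509
x3 = 63.30%


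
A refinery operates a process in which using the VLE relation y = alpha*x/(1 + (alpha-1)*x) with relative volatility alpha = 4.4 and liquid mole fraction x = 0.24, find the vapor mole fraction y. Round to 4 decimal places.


y = alpha*x / (1 + (alpha-1)*x)
y = 4.4*0.24 / (1 + (4.4-1)*0.24)
y = 1.056 / (1 + 0.816)
y = 1.056 / 1.816
y = 0.5815


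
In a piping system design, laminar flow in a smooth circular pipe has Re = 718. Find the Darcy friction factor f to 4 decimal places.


f = 64 / Re
f = 64 / 718
f = 0.0891


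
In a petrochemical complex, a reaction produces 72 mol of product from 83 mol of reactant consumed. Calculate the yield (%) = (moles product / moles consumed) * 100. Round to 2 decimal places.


Yield = (moles product / moles consumed) * 100%
Yield = (72 / 83) * 100
Yield = 0.8675 * 100
Yield = 86.75%


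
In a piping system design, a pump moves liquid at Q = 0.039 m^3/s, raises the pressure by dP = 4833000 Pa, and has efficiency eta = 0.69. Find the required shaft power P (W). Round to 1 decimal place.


P = Q * dP / eta
P = 0.039 * 4833000 / 0.69
P = 188487.0 / 0.69
P = 273169.6 W


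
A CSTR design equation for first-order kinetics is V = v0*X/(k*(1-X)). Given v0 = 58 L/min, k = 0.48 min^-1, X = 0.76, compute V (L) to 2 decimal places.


V = v0 * X / (k * (1 - X))
V = 58 * 0.76 / (0.48 * (1 - 0.76))
V = 44.08 / (0.48 * 0.24)
V = 44.08 / 0.1152
V = 382.64 L


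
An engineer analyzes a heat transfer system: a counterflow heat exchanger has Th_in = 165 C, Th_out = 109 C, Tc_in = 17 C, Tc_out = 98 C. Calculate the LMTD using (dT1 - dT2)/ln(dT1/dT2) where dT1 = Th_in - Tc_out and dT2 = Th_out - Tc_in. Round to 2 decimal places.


dT1 = Th_in - Tc_out = 165 - 98 = 67
dT2 = Th_out - Tc_in = 109 - 17 = 92
LMTD = (dT1 - dT2) / ln(dT1/dT2)
LMTD = (67 - 92) / ln(67/92)
LMTD = 78.84 K


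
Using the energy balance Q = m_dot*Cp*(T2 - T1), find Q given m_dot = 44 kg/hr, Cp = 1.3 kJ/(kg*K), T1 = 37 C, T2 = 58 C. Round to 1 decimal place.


Q = m_dot * Cp * (T2 - T1)
Q = 44 * 1.3 * (58 - 37)
Q = 44 * 1.3 * 21
Q = 1201.2 kJ/hr


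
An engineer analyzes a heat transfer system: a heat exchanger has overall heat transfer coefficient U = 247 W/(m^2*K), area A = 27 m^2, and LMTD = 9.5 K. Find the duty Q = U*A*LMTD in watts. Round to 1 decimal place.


Q = U * A * LMTD
Q = 247 * 27 * 9.5
Q = 63355.5 W


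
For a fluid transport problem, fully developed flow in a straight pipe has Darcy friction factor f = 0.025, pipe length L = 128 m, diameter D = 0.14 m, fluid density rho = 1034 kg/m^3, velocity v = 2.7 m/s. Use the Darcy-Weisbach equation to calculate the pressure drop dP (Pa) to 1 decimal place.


dP = f * (L/D) * (rho*v^2/2)
dP = 0.025 * (128/0.14) * (1034*2.7^2/2)
L/D = 914.28571429
rho*v^2/2 = 1034*7.29/2 = 3768.93
dP = 0.025 * 914.28571429 * 3768.93
dP = 86147.0 Pa


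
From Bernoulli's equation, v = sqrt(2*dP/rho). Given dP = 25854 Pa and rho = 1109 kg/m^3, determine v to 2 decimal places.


v = sqrt(2*dP/rho)
v = sqrt(2*25854/1109)
v = sqrt(46.625789)
v = 6.83 m/s


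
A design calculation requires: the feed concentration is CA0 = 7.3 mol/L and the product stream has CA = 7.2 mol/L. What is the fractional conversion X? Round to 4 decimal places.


X = (CA0 - CA) / CA0
X = (7.3 - 7.2) / 7.3
X = 0.1 / 7.3
X = 0.0137


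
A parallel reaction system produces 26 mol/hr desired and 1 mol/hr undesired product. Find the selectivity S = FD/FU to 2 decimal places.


S = desired product rate / undesired product rate
S = 26 / 1
S = 26.00


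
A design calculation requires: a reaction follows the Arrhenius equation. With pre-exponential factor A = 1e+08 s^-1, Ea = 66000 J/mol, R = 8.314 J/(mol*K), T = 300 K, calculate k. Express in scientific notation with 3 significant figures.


k = A * exp(-Ea/(R*T))
k = 1e+08 * exp(-66000 / (8.314 * 300))
k = 1e+08 * exp(-26.46139)
k = 3.22e-04


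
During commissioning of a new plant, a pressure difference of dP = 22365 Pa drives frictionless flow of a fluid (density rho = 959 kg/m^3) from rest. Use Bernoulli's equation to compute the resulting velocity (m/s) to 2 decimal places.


v = sqrt(2*dP/rho)
v = sqrt(2*22365/959)
v = sqrt(46.642336)
v = 6.83 m/s


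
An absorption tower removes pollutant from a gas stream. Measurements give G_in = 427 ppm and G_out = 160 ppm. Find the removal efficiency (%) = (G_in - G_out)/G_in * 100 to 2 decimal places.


Efficiency = (G_in - G_out) / G_in * 100%
Efficiency = (427 - 160) / 427 * 100
Efficiency = 267 / 427 * 100
Efficiency = 62.53%


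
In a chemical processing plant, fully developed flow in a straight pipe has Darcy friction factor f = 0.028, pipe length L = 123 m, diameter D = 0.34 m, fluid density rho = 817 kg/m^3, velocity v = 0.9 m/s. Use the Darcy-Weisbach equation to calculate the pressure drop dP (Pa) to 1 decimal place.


dP = f * (L/D) * (rho*v^2/2)
dP = 0.028 * (123/0.34) * (817*0.9^2/2)
L/D = 361.76470588
rho*v^2/2 = 817*0.81/2 = 330.885
dP = 0.028 * 361.76470588 * 330.885
dP = 3351.7 Pa


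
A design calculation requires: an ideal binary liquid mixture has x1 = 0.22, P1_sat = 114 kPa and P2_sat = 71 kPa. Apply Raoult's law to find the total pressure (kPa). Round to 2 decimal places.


P = x1*P1_sat + x2*P2_sat
x2 = 1 - x1 = 1 - 0.22 = 0.78
P = 0.22*114 + 0.78*71
P = 25.08 + 55.38
P = 80.46 kPa


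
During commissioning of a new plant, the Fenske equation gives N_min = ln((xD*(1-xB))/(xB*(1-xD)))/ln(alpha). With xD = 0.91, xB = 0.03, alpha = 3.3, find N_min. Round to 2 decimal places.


N_min = ln((xD*(1-xB))/(xB*(1-xD))) / ln(alpha)
Numerator inside ln: 0.8827 / 0.0027 = 326.925926
ln(326.925926) = 5.789734
ln(alpha) = ln(3.3) = 1.193922
N_min = 5.789734 / 1.193922 = 4.85


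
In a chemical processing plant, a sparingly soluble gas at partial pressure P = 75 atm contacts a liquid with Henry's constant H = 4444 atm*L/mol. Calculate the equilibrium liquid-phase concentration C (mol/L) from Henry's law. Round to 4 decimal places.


C = P / H
C = 75 / 4444
C = 0.0169 mol/L


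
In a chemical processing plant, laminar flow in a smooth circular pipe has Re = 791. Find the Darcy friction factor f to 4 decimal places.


f = 64 / Re
f = 64 / 791
f = 0.0809


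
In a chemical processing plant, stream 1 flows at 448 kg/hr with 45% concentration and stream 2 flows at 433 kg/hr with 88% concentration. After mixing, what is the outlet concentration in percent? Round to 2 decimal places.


Mass balance on solute: F1*x1 + F2*x2 = F3*x3
F3 = F1 + F2 = 448 + 433 = 881 kg/hr
x3 = (F1*x1 + F2*x2)/F3
x3 = (448*0.45 + 433*0.88) / 881
x3 = 66.13%


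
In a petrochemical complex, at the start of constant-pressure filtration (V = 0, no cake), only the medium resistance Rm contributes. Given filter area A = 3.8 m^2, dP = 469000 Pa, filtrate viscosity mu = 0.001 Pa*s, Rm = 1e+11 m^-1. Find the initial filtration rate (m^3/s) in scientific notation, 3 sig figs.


rate = A * dP / (mu * Rm)
rate = 3.8 * 469000 / (0.001 * 1e+11)
rate = 1782200.0 / 1.000e+08
rate = 1.78e-02 m^3/s
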